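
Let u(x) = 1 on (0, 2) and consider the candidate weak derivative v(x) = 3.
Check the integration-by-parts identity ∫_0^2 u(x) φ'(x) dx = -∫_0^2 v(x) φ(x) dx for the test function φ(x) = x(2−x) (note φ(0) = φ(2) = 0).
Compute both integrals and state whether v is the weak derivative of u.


LHS = 0, RHS = -4. No, v is not the weak derivative of u.

u(x) = 1, classical derivative u'(x) = 0.
φ(x) = x(2−x), so φ'(x) = 2 - 2*x.
Note φ(0) = φ(2) = 0, so the boundary term u·φ vanishes.
LHS = ∫_0^2 u(x) φ'(x) dx = ∫_0^2 (2 - 2*x) dx. Term by term:
  ∫_0^2 -2*x dx = -4;  ∫_0^2 2 dx = 4.
Sum: -4 + 4 = 0.
So LHS = 0.
∫_0^2 v(x) φ(x) dx = ∫_0^2 (-3*x^2 + 6*x) dx. Term by term:
  ∫_0^2 -3*x^2 dx = -8;  ∫_0^2 6*x dx = 12.
Sum: -8 + 12 = 4.
So RHS = -∫_0^2 v(x) φ(x) dx = -4.
LHS − RHS = 4 ≠ 0, so the identity fails.
(For a valid weak derivative the identity must hold for EVERY test function, in particular this one. The failure shows v is NOT the weak derivative of u.)
Correct weak derivative would be u'(x) = 0.


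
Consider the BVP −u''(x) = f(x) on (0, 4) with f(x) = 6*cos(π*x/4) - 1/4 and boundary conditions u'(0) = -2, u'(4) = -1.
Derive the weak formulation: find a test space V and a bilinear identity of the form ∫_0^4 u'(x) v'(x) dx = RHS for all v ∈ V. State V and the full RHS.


V = H^1(0, 4) (v unrestricted at boundary; u is determined up to an additive constant); weak form: ∫_0^4 u'v' dx = ∫_0^4 (6*cos(π*x/4) - 1/4) v dx − v(4) + 2·v(0) for all v ∈ V.

Multiply both sides by a test function v and integrate from 0 to 4:
  ∫_0^4 −u''(x) v(x) dx = ∫_0^4 f(x) v(x) dx.
Integrate the LHS by parts once:
  ∫_0^4 −u'' v dx = −[u'(x) v(x)]_0^4 + ∫_0^4 u'(x) v'(x) dx.
Thus ∫_0^4 u'(x) v'(x) dx = ∫_0^4 f(x) v(x) dx + [u'(x) v(x)]_0^4.
Choose V so that boundary terms are either known or forced to vanish.
u has inhomogeneous Neumann u'(0) = -2, u'(4) = -1. [u' v]_0^4 = (-1)·v(4) − (-2)·v(0) = − v(4) + 2·v(0). Take V = H^1(0, 4); boundary term becomes part of RHS.
Weak formulation: find u (satisfying any essential BC) such that ∫_0^4 u'(x) v'(x) dx = ∫_0^4 f v dx − v(4) + 2·v(0) for all v ∈ V (Neumann data are natural BCs: they enter the RHS as boundary terms).
Substituting f(x) = 6*cos(π*x/4) - 1/4, the right-hand side is ∫_0^4 (6*cos(π*x/4) - 1/4) v dx − v(4) + 2·v(0).
Compatibility check (pure Neumann): taking v ≡ 1 ∈ V gives 0 = ∫_0^4 f dx + (-1) − (-2), i.e. ∫_0^4 f dx must equal u'(0) − u'(4) = -1. Indeed ∫_0^4 (6*cos(π*x/4) - 1/4) dx = -1, so the data are compatible. The solution is then unique only up to an additive constant (fix it e.g. by requiring ∫_0^4 u dx = 0).


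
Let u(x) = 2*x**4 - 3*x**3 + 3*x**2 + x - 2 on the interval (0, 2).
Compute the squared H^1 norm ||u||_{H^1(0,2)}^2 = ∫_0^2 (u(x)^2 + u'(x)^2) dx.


||u||_{H^1}^2 = 177022/315

The H^1 norm (squared) on an interval (0, L) is
  ||u||_{H^1}^2 = ∫_0^L u(x)^2 dx + ∫_0^L u'(x)^2 dx.
Compute u'(x) = 8*x**3 - 9*x**2 + 6*x + 1.
Then u(x)^2 = 4*x**8 - 12*x**7 + 21*x**6 - 14*x**5 - 5*x**4 + 18*x**3 - 11*x**2 - 4*x + 4 and u'(x)^2 = 64*x**6 - 144*x**5 + 177*x**4 - 92*x**3 + 18*x**2 + 12*x + 1.
Integrate each monomial from 0 to 2 using ∫_0^2 c·x^n dx = c·2^(n+1)/(n+1):
  ∫_0^2 u(x)^2 dx = ∫_0^2 (4*x^8 - 12*x^7 + 21*x^6 - 14*x^5 - 5*x^4 + 18*x^3 - 11*x^2 - 4*x + 4) dx. Term by term:
    ∫_0^2 4*x^8 dx = 2048/9;  ∫_0^2 -12*x^7 dx = -384;  ∫_0^2 21*x^6 dx = 384;
    ∫_0^2 -14*x^5 dx = -448/3;  ∫_0^2 -5*x^4 dx = -32;  ∫_0^2 18*x^3 dx = 72;
    ∫_0^2 -11*x^2 dx = -88/3;  ∫_0^2 -4*x dx = -8;  ∫_0^2 4 dx = 8.
  Sum: 2048/9 − 384 + 384 − 448/3 − 32 + 72 − 88/3 − 8 + 8 = 800/9.
  ∫_0^2 u'(x)^2 dx = ∫_0^2 (64*x^6 - 144*x^5 + 177*x^4 - 92*x^3 + 18*x^2 + 12*x + 1) dx. Term by term:
    ∫_0^2 64*x^6 dx = 8192/7;  ∫_0^2 -144*x^5 dx = -1536;  ∫_0^2 177*x^4 dx = 5664/5;
    ∫_0^2 -92*x^3 dx = -368;  ∫_0^2 18*x^2 dx = 48;  ∫_0^2 12*x dx = 24;
    ∫_0^2 1 dx = 2.
  Sum: 8192/7 − 1536 + 5664/5 − 368 + 48 + 24 + 2 = 16558/35.
Adding: ||u||_{H^1}^2 = 800/9 + 16558/35 = 177022/315.


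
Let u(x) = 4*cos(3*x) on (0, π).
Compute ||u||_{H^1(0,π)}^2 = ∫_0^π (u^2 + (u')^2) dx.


||u||_{H^1(0,π)}^2 = 80*π

u'(x) = -12*sin(3*x).
Expand u² and (u')² and integrate term by term on (0, π), using: for integers n ≥ 1, ∫_0^π sin²(nx) dx = ∫_0^π cos²(nx) dx = π/2; for n ≠ n', ∫_0^π sin(nx)sin(n'x) dx = ∫_0^π cos(nx)cos(n'x) dx = 0; and by product-to-sum, ∫_0^π sin(nx)cos(n'x) dx = ½∫_0^π [sin((n+n')x) + sin((n−n')x)] dx, which is 0 when n+n' is even and 2n/(n²−n'²) when n+n' is odd (it need not vanish on (0, π)).
  u² squared terms: (4)²·∫cos(3x)² dx = 16·π/2 = 8*π.
  So ∫_0^π u² dx = 8*π.
  (u')² squared terms: (-12)²·∫sin(3x)² dx = 144·π/2 = 72*π.
  So ∫_0^π (u')² dx = 72*π.
||u||_{H^1}^2 = (8*π) + (72*π) = 80*π.


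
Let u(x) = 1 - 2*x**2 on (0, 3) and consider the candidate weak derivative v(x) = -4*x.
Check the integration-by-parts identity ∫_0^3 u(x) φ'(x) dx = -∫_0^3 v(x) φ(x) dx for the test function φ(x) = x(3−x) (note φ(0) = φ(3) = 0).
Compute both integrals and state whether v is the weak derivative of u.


LHS = 27, RHS = 27. Yes, v = u' weakly.

u(x) = 1 - 2*x**2, classical derivative u'(x) = -4*x.
φ(x) = x(3−x), so φ'(x) = 3 - 2*x.
Note φ(0) = φ(3) = 0, so the boundary term u·φ vanishes.
LHS = ∫_0^3 u(x) φ'(x) dx = ∫_0^3 (4*x^3 - 6*x^2 - 2*x + 3) dx. Term by term:
  ∫_0^3 4*x^3 dx = 81;  ∫_0^3 -6*x^2 dx = -54;  ∫_0^3 -2*x dx = -9;
  ∫_0^3 3 dx = 9.
Sum: 81 − 54 − 9 + 9 = 27.
So LHS = 27.
∫_0^3 v(x) φ(x) dx = ∫_0^3 (4*x^3 - 12*x^2) dx. Term by term:
  ∫_0^3 4*x^3 dx = 81;  ∫_0^3 -12*x^2 dx = -108.
Sum: 81 − 108 = -27.
So RHS = -∫_0^3 v(x) φ(x) dx = 27.
LHS = RHS, so the identity holds for this test φ.
Moreover u is smooth here and v(x) = u'(x) = -4*x pointwise, so the identity holds for every test function. Hence v is the weak derivative of u.


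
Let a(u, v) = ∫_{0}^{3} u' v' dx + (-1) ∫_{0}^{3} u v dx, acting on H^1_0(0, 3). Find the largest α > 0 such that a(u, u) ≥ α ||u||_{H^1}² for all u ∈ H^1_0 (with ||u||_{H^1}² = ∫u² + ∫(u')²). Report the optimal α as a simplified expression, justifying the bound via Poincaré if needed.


α = (-9 + π^2)/(9 + π^2)

Coercivity of a(·,·) on H^1_0(0, 3) means a(u, u) ≥ α ||u||_{H^1}² for every u ∈ H^1_0.
The interval has length L = 3, and Poincaré/coercivity depend only on L. Here a(u, u) = ∫(u')² + (-1)·∫u².
Here c = -1 < 0 with |c| < (π/L)² = π^2/9, so coercivity still holds. The condition a(u,u) ≥ α||u||_{H^1}² reads (1−α)∫(u')² ≥ (α−c)∫u². Any admissible α is ≤ 1 (rapidly oscillating u have ∫u²/∫(u')² → 0), and α = 1 would force 0 ≥ (1−c)∫u², impossible since c < 1; so 1−α > 0. By the sharp Poincaré inequality on H^1_0 of an interval of length L, ∫(u')² ≥ (π/L)²∫u² with equality for the first sine mode sin(π(x−x₀)/L) (x₀ the left endpoint), so the inequality holds for all u iff (1−α)(π/L)² ≥ α − c, i.e. α ≤ ((π/L)² + c)/((π/L)² + 1) = (1 + c(L/π)²)/(1 + (L/π)²). (Direct route, valid since c ≤ 0: Poincaré gives c∫u² ≥ c(L/π)²∫(u')², so a(u,u) ≥ (1 + c(L/π)²)∫(u')², while ||u||_{H^1}² ≤ (1 + (L/π)²)∫(u')²; dividing yields the same α.) With (π/L)² = π^2/9 and c = -1, the largest admissible constant is α = ((π/L)² + c)/((π/L)² + 1).
Simplifying, α = (-9 + π^2)/(9 + π^2).


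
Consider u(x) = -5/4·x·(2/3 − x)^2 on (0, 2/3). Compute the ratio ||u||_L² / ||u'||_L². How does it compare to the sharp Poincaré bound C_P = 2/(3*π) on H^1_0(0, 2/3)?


||u||_L² / ||u'||_L² = sqrt(14)/21 < C_P = 2/(3*π).

u(x) = -5/4·x·(2/3 − x)^2, so u'(x) = -15*x^2/4 + 10*x/3 - 5/9.
u(x) = -5/4·x·(2/3 − x)^2 vanishes at x = 0 and x = 2/3, so u ∈ H^1_0(0, 2/3). Differentiate via the product rule and integrate the resulting polynomials term by term.
  ∫_0^2/3 u² dx = ∫_0^2/3 (25*x^6/16 - 25*x^5/6 + 25*x^4/6 - 50*x^3/27 + 25*x^2/81) dx. Term by term:
    ∫_0^2/3 25*x^6/16 dx = 200/15309;  ∫_0^2/3 -25*x^5/6 dx = -400/6561;  ∫_0^2/3 25*x^4/6 dx = 80/729;
    ∫_0^2/3 -50*x^3/27 dx = -200/2187;  ∫_0^2/3 25*x^2/81 dx = 200/6561.
  Sum: 200/15309 − 400/6561 + 80/729 − 200/2187 + 200/6561 = 40/45927.
  ∫_0^2/3 (u')² dx = ∫_0^2/3 (225*x^4/16 - 25*x^3 + 275*x^2/18 - 100*x/27 + 25/81) dx. Term by term:
    ∫_0^2/3 225*x^4/16 dx = 10/27;  ∫_0^2/3 -25*x^3 dx = -100/81;  ∫_0^2/3 275*x^2/18 dx = 1100/729;
    ∫_0^2/3 -100*x/27 dx = -200/243;  ∫_0^2/3 25/81 dx = 50/243.
  Sum: 10/27 − 100/81 + 1100/729 − 200/243 + 50/243 = 20/729.
∫_0^2/3 u² dx = 40/45927, so ||u||_L² = 2*sqrt(70)/567.
∫_0^2/3 (u')² dx = 20/729, so ||u'||_L² = 2*sqrt(5)/27.
Ratio ||u||_L² / ||u'||_L² = sqrt(14)/21.
Sharp Poincaré constant on H^1_0(0, 2/3) is C_P = L/π = 2/(3*π), achieved by sin(3*π/2·x).
A polynomial bump cannot attain the sharp Poincaré constant (only the first sine eigenfunction does), so the ratio is strictly less than C_P, consistent with ||u||_L² ≤ C_P ||u'||_L².


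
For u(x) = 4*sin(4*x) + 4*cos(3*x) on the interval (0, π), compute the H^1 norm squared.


||u||_{H^1(0,π)}^2 = 2560/7 + 216*π

u'(x) = -12*sin(3*x) + 16*cos(4*x).
Expand u² and (u')² and integrate term by term on (0, π), using: for integers n ≥ 1, ∫_0^π sin²(nx) dx = ∫_0^π cos²(nx) dx = π/2; for n ≠ n', ∫_0^π sin(nx)sin(n'x) dx = ∫_0^π cos(nx)cos(n'x) dx = 0; and by product-to-sum, ∫_0^π sin(nx)cos(n'x) dx = ½∫_0^π [sin((n+n')x) + sin((n−n')x)] dx, which is 0 when n+n' is even and 2n/(n²−n'²) when n+n' is odd (it need not vanish on (0, π)).
  u² squared terms: (4)²·∫cos(3x)² dx = 16·π/2 = 8*π;  (4)²·∫sin(4x)² dx = 16·π/2 = 8*π.
  u² cross terms: 2·(4)·(4)·∫cos(3x)·sin(4x) dx = 32·(8/7) = 256/7.
  So ∫_0^π u² dx = 8*π + 8*π + 256/7 = 256/7 + 16*π.
  (u')² squared terms: (-12)²·∫sin(3x)² dx = 144·π/2 = 72*π;  (16)²·∫cos(4x)² dx = 256·π/2 = 128*π.
  (u')² cross terms: 2·(-12)·(16)·∫sin(3x)·cos(4x) dx = -384·(-6/7) = 2304/7.
  So ∫_0^π (u')² dx = 72*π + 128*π + 2304/7 = 2304/7 + 200*π.
||u||_{H^1}^2 = (256/7 + 16*π) + (2304/7 + 200*π) = 2560/7 + 216*π.


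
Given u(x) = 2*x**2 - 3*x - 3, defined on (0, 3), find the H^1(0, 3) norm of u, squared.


||u||_{H^1}^2 = 477/5

The H^1 norm (squared) on an interval (0, L) is
  ||u||_{H^1}^2 = ∫_0^L u(x)^2 dx + ∫_0^L u'(x)^2 dx.
Compute u'(x) = 4*x - 3.
Then u(x)^2 = 4*x**4 - 12*x**3 - 3*x**2 + 18*x + 9 and u'(x)^2 = 16*x**2 - 24*x + 9.
Integrate each monomial from 0 to 3 using ∫_0^3 c·x^n dx = c·3^(n+1)/(n+1):
  ∫_0^3 u(x)^2 dx = ∫_0^3 (4*x^4 - 12*x^3 - 3*x^2 + 18*x + 9) dx. Term by term:
    ∫_0^3 4*x^4 dx = 972/5;  ∫_0^3 -12*x^3 dx = -243;  ∫_0^3 -3*x^2 dx = -27;
    ∫_0^3 18*x dx = 81;  ∫_0^3 9 dx = 27.
  Sum: 972/5 − 243 − 27 + 81 + 27 = 162/5.
  ∫_0^3 u'(x)^2 dx = ∫_0^3 (16*x^2 - 24*x + 9) dx. Term by term:
    ∫_0^3 16*x^2 dx = 144;  ∫_0^3 -24*x dx = -108;  ∫_0^3 9 dx = 27.
  Sum: 144 − 108 + 27 = 63.
Adding: ||u||_{H^1}^2 = 162/5 + 63 = 477/5.


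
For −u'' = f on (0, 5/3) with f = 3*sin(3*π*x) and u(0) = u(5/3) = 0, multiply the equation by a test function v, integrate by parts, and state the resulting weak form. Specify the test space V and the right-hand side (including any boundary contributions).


V = H^1_0(0, 5/3) (so v(0) = v(5/3) = 0); weak form: ∫_0^5/3 u'v' dx = ∫_0^5/3 (3*sin(3*π*x)) v dx for all v ∈ V.

Multiply both sides by a test function v and integrate from 0 to 5/3:
  ∫_0^5/3 −u''(x) v(x) dx = ∫_0^5/3 f(x) v(x) dx.
Integrate the LHS by parts once:
  ∫_0^5/3 −u'' v dx = −[u'(x) v(x)]_0^5/3 + ∫_0^5/3 u'(x) v'(x) dx.
Thus ∫_0^5/3 u'(x) v'(x) dx = ∫_0^5/3 f(x) v(x) dx + [u'(x) v(x)]_0^5/3.
Choose V so that boundary terms are either known or forced to vanish.
u is Dirichlet: u(0) = u(5/3) = 0. Let V = H^1_0(0, 5/3); then v(0) = v(5/3) = 0, and [u' v]_0^5/3 = 0.
Weak formulation: find u (satisfying any essential BC) such that ∫_0^5/3 u'(x) v'(x) dx = ∫_0^5/3 f v dx for all v ∈ V.
Substituting f(x) = 3*sin(3*π*x), the right-hand side is ∫_0^5/3 (3*sin(3*π*x)) v dx.


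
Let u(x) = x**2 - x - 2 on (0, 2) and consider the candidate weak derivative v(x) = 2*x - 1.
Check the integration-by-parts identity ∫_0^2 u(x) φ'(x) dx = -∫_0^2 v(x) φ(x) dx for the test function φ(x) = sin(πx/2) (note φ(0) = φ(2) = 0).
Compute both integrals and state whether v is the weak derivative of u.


LHS = -4/π, RHS = -4/π. Yes, v = u' weakly.

u(x) = x**2 - x - 2, classical derivative u'(x) = 2*x - 1.
φ(x) = sin(πx/2), so φ'(x) = π*cos(π*x/2)/2.
Note φ(0) = φ(2) = 0, so the boundary term u·φ vanishes.
LHS = ∫_0^2 u(x) φ'(x) dx = ∫_0^2 (π*x^2*cos(π*x/2)/2 - π*x*cos(π*x/2)/2 - π*cos(π*x/2)) dx. Term by term:
  ∫_0^2 -π*cos(π*x/2) dx = 0;  ∫_0^2 π*x^2*cos(π*x/2)/2 dx = -8/π;  ∫_0^2 -π*x*cos(π*x/2)/2 dx = 4/π.
Sum: 0 − 8/π + 4/π = -4/π.
So LHS = -4/π.
∫_0^2 v(x) φ(x) dx = ∫_0^2 (2*x*sin(π*x/2) - sin(π*x/2)) dx. Term by term:
  ∫_0^2 -sin(π*x/2) dx = -4/π;  ∫_0^2 2*x*sin(π*x/2) dx = 8/π.
Sum: -4/π + 8/π = 4/π.
So RHS = -∫_0^2 v(x) φ(x) dx = -4/π.
LHS = RHS, so the identity holds for this test φ.
Moreover u is smooth here and v(x) = u'(x) = 2*x - 1 pointwise, so the identity holds for every test function. Hence v is the weak derivative of u.


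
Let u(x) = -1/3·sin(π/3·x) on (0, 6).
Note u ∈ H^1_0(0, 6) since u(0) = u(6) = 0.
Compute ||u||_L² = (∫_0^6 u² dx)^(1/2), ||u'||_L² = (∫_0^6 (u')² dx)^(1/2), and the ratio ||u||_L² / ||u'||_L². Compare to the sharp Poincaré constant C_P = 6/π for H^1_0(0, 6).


||u||_L² / ||u'||_L² = 3/π < C_P = 6/π.

u(x) = -1/3·sin(π/3·x), so u'(x) = -π*cos(π*x/3)/9.
Writing u(x) = A·sin(kπx/L) with A = -1/3 and k = 2, use ∫_0^L sin²(kπx/L) dx = L/2 and ∫_0^L cos²(kπx/L) dx = L/2.
u² = 1/9·sin²(π/3·x) and (u')² = π^2/81·cos²(π/3·x), and each of sin², cos² integrates to L/2 = 3 over (0, 6).
∫_0^6 u² dx = 1/3, so ||u||_L² = sqrt(3)/3.
∫_0^6 (u')² dx = π^2/27, so ||u'||_L² = sqrt(3)*π/9.
Ratio ||u||_L² / ||u'||_L² = 3/π.
Sharp Poincaré constant on H^1_0(0, 6) is C_P = L/π = 6/π, achieved by sin(π/6·x).
This is the k = 2 harmonic; the ratio L/(kπ) is strictly less than C_P = L/π, consistent with the sharp inequality ||u||_L² ≤ C_P ||u'||_L².


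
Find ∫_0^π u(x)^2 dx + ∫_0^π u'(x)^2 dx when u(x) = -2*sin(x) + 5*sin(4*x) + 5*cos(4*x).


||u||_{H^1(0,π)}^2 = 136/3 + 429*π

u'(x) = -20*sin(4*x) - 2*cos(x) + 20*cos(4*x).
Expand u² and (u')² and integrate term by term on (0, π), using: for integers n ≥ 1, ∫_0^π sin²(nx) dx = ∫_0^π cos²(nx) dx = π/2; for n ≠ n', ∫_0^π sin(nx)sin(n'x) dx = ∫_0^π cos(nx)cos(n'x) dx = 0; and by product-to-sum, ∫_0^π sin(nx)cos(n'x) dx = ½∫_0^π [sin((n+n')x) + sin((n−n')x)] dx, which is 0 when n+n' is even and 2n/(n²−n'²) when n+n' is odd (it need not vanish on (0, π)).
  u² squared terms: (-2)²·∫sin(x)² dx = 4·π/2 = 2*π;  (5)²·∫cos(4x)² dx = 25·π/2 = 25*π/2;  (5)²·∫sin(4x)² dx = 25·π/2 = 25*π/2.
  u² cross terms: 2·(-2)·(5)·∫sin(x)·cos(4x) dx = -20·(-2/15) = 8/3;  2·(-2)·(5)·∫sin(x)·sin(4x) dx = -20·(0) = 0;  2·(5)·(5)·∫cos(4x)·sin(4x) dx = 50·(0) = 0.
  So ∫_0^π u² dx = 2*π + 25*π/2 + 25*π/2 + 8/3 + 0 + 0 = 8/3 + 27*π.
  (u')² squared terms: (-20)²·∫sin(4x)² dx = 400·π/2 = 200*π;  (-2)²·∫cos(x)² dx = 4·π/2 = 2*π;  (20)²·∫cos(4x)² dx = 400·π/2 = 200*π.
  (u')² cross terms: 2·(-20)·(-2)·∫sin(4x)·cos(x) dx = 80·(8/15) = 128/3;  2·(-20)·(20)·∫sin(4x)·cos(4x) dx = -800·(0) = 0;  2·(-2)·(20)·∫cos(x)·cos(4x) dx = -80·(0) = 0.
  So ∫_0^π (u')² dx = 200*π + 2*π + 200*π + 128/3 + 0 + 0 = 128/3 + 402*π.
||u||_{H^1}^2 = (8/3 + 27*π) + (128/3 + 402*π) = 136/3 + 429*π.


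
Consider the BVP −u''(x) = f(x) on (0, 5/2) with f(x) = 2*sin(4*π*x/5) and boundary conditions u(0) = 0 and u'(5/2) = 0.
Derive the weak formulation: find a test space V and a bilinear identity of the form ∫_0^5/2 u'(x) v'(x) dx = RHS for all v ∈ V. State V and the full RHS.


V = {v ∈ H^1(0, 5/2) : v(0) = 0} (test functions vanish at x = 0 where u is specified); weak form: ∫_0^5/2 u'v' dx = ∫_0^5/2 (2*sin(4*π*x/5)) v dx for all v ∈ V.

Multiply both sides by a test function v and integrate from 0 to 5/2:
  ∫_0^5/2 −u''(x) v(x) dx = ∫_0^5/2 f(x) v(x) dx.
Integrate the LHS by parts once:
  ∫_0^5/2 −u'' v dx = −[u'(x) v(x)]_0^5/2 + ∫_0^5/2 u'(x) v'(x) dx.
Thus ∫_0^5/2 u'(x) v'(x) dx = ∫_0^5/2 f(x) v(x) dx + [u'(x) v(x)]_0^5/2.
Choose V so that boundary terms are either known or forced to vanish.
Mixed BC: u(0) = 0 (Dirichlet) and u'(5/2) = 0 (Neumann). Define V = {v ∈ H^1(0, 5/2) : v(0) = 0}. Then [u' v]_0^5/2 = u'(5/2)·v(5/2) − u'(0)·0 = 0.
Weak formulation: find u (satisfying any essential BC) such that ∫_0^5/2 u'(x) v'(x) dx = ∫_0^5/2 f v dx for all v ∈ V (Dirichlet at 0 absorbed into V; the Neumann datum at x = 5/2 is zero, so no boundary term remains).
Substituting f(x) = 2*sin(4*π*x/5), the right-hand side is ∫_0^5/2 (2*sin(4*π*x/5)) v dx.


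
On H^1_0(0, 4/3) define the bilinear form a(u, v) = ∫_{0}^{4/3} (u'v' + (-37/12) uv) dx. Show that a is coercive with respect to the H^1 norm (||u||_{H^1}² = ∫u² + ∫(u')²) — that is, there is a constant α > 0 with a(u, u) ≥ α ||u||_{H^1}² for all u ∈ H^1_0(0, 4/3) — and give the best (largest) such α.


α = (-148 + 27*π^2)/(3*(16 + 9*π^2))

Coercivity of a(·,·) on H^1_0(0, 4/3) means a(u, u) ≥ α ||u||_{H^1}² for every u ∈ H^1_0.
The interval has length L = 4/3, and Poincaré/coercivity depend only on L. Here a(u, u) = ∫(u')² + (-37/12)·∫u².
Here c = -37/12 < 0 with |c| < (π/L)² = 9*π^2/16, so coercivity still holds. The condition a(u,u) ≥ α||u||_{H^1}² reads (1−α)∫(u')² ≥ (α−c)∫u². Any admissible α is ≤ 1 (rapidly oscillating u have ∫u²/∫(u')² → 0), and α = 1 would force 0 ≥ (1−c)∫u², impossible since c < 1; so 1−α > 0. By the sharp Poincaré inequality on H^1_0 of an interval of length L, ∫(u')² ≥ (π/L)²∫u² with equality for the first sine mode sin(π(x−x₀)/L) (x₀ the left endpoint), so the inequality holds for all u iff (1−α)(π/L)² ≥ α − c, i.e. α ≤ ((π/L)² + c)/((π/L)² + 1) = (1 + c(L/π)²)/(1 + (L/π)²). (Direct route, valid since c ≤ 0: Poincaré gives c∫u² ≥ c(L/π)²∫(u')², so a(u,u) ≥ (1 + c(L/π)²)∫(u')², while ||u||_{H^1}² ≤ (1 + (L/π)²)∫(u')²; dividing yields the same α.) With (π/L)² = 9*π^2/16 and c = -37/12, the largest admissible constant is α = ((π/L)² + c)/((π/L)² + 1).
Simplifying, α = (-148 + 27*π^2)/(3*(16 + 9*π^2)).


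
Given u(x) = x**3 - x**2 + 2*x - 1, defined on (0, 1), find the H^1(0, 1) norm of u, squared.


||u||_{H^1}^2 = 311/70

The H^1 norm (squared) on an interval (0, L) is
  ||u||_{H^1}^2 = ∫_0^L u(x)^2 dx + ∫_0^L u'(x)^2 dx.
Compute u'(x) = 3*x**2 - 2*x + 2.
Then u(x)^2 = x**6 - 2*x**5 + 5*x**4 - 6*x**3 + 6*x**2 - 4*x + 1 and u'(x)^2 = 9*x**4 - 12*x**3 + 16*x**2 - 8*x + 4.
Integrate each monomial from 0 to 1 using ∫_0^1 c·x^n dx = c·1^(n+1)/(n+1):
  ∫_0^1 u(x)^2 dx = ∫_0^1 (x^6 - 2*x^5 + 5*x^4 - 6*x^3 + 6*x^2 - 4*x + 1) dx. Term by term:
    ∫_0^1 x^6 dx = 1/7;  ∫_0^1 -2*x^5 dx = -1/3;  ∫_0^1 5*x^4 dx = 1;
    ∫_0^1 -6*x^3 dx = -3/2;  ∫_0^1 6*x^2 dx = 2;  ∫_0^1 -4*x dx = -2;
    ∫_0^1 1 dx = 1.
  Sum: 1/7 − 1/3 + 1 − 3/2 + 2 − 2 + 1 = 13/42.
  ∫_0^1 u'(x)^2 dx = ∫_0^1 (9*x^4 - 12*x^3 + 16*x^2 - 8*x + 4) dx. Term by term:
    ∫_0^1 9*x^4 dx = 9/5;  ∫_0^1 -12*x^3 dx = -3;  ∫_0^1 16*x^2 dx = 16/3;
    ∫_0^1 -8*x dx = -4;  ∫_0^1 4 dx = 4.
  Sum: 9/5 − 3 + 16/3 − 4 + 4 = 62/15.
Adding: ||u||_{H^1}^2 = 13/42 + 62/15 = 311/70.


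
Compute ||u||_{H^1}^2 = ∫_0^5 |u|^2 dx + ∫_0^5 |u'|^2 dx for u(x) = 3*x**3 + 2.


||u||_{H^1}^2 = 1070765/7

The H^1 norm (squared) on an interval (0, L) is
  ||u||_{H^1}^2 = ∫_0^L u(x)^2 dx + ∫_0^L u'(x)^2 dx.
Compute u'(x) = 9*x**2.
Then u(x)^2 = 9*x**6 + 12*x**3 + 4 and u'(x)^2 = 81*x**4.
Integrate each monomial from 0 to 5 using ∫_0^5 c·x^n dx = c·5^(n+1)/(n+1):
  ∫_0^5 u(x)^2 dx = ∫_0^5 (9*x^6 + 12*x^3 + 4) dx. Term by term:
    ∫_0^5 9*x^6 dx = 703125/7;  ∫_0^5 12*x^3 dx = 1875;  ∫_0^5 4 dx = 20.
  Sum: 703125/7 + 1875 + 20 = 716390/7.
  ∫_0^5 u'(x)^2 dx = ∫_0^5 (81*x^4) dx. Term by term:
    ∫_0^5 81*x^4 dx = 50625.
Adding: ||u||_{H^1}^2 = 716390/7 + 50625 = 1070765/7.


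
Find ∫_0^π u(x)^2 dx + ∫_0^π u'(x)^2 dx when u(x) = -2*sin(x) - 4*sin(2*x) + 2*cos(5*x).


||u||_{H^1(0,π)}^2 = 1664/21 + 96*π

u'(x) = -10*sin(5*x) - 2*cos(x) - 8*cos(2*x).
Expand u² and (u')² and integrate term by term on (0, π), using: for integers n ≥ 1, ∫_0^π sin²(nx) dx = ∫_0^π cos²(nx) dx = π/2; for n ≠ n', ∫_0^π sin(nx)sin(n'x) dx = ∫_0^π cos(nx)cos(n'x) dx = 0; and by product-to-sum, ∫_0^π sin(nx)cos(n'x) dx = ½∫_0^π [sin((n+n')x) + sin((n−n')x)] dx, which is 0 when n+n' is even and 2n/(n²−n'²) when n+n' is odd (it need not vanish on (0, π)).
  u² squared terms: (-4)²·∫sin(2x)² dx = 16·π/2 = 8*π;  (-2)²·∫sin(x)² dx = 4·π/2 = 2*π;  (2)²·∫cos(5x)² dx = 4·π/2 = 2*π.
  u² cross terms: 2·(-4)·(-2)·∫sin(2x)·sin(x) dx = 16·(0) = 0;  2·(-4)·(2)·∫sin(2x)·cos(5x) dx = -16·(-4/21) = 64/21;  2·(-2)·(2)·∫sin(x)·cos(5x) dx = -8·(0) = 0.
  So ∫_0^π u² dx = 8*π + 2*π + 2*π + 0 + 64/21 + 0 = 64/21 + 12*π.
  (u')² squared terms: (-10)²·∫sin(5x)² dx = 100·π/2 = 50*π;  (-8)²·∫cos(2x)² dx = 64·π/2 = 32*π;  (-2)²·∫cos(x)² dx = 4·π/2 = 2*π.
  (u')² cross terms: 2·(-10)·(-8)·∫sin(5x)·cos(2x) dx = 160·(10/21) = 1600/21;  2·(-10)·(-2)·∫sin(5x)·cos(x) dx = 40·(0) = 0;  2·(-8)·(-2)·∫cos(2x)·cos(x) dx = 32·(0) = 0.
  So ∫_0^π (u')² dx = 50*π + 32*π + 2*π + 1600/21 + 0 + 0 = 1600/21 + 84*π.
||u||_{H^1}^2 = (64/21 + 12*π) + (1600/21 + 84*π) = 1664/21 + 96*π.


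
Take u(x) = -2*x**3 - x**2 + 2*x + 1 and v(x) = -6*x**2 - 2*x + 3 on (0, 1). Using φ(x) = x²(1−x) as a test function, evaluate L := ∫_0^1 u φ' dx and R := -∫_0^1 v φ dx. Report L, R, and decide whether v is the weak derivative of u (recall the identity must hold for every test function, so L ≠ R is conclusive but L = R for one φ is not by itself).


LHS = 2/15, RHS = 1/20. No, v is not the weak derivative of u.

u(x) = -2*x**3 - x**2 + 2*x + 1, classical derivative u'(x) = -6*x**2 - 2*x + 2.
φ(x) = x²(1−x), so φ'(x) = x*(2 - 3*x).
Note φ(0) = φ(1) = 0, so the boundary term u·φ vanishes.
LHS = ∫_0^1 u(x) φ'(x) dx = ∫_0^1 (6*x^5 - x^4 - 8*x^3 + x^2 + 2*x) dx. Term by term:
  ∫_0^1 6*x^5 dx = 1;  ∫_0^1 -x^4 dx = -1/5;  ∫_0^1 -8*x^3 dx = -2;
  ∫_0^1 x^2 dx = 1/3;  ∫_0^1 2*x dx = 1.
Sum: 1 − 1/5 − 2 + 1/3 + 1 = 2/15.
So LHS = 2/15.
∫_0^1 v(x) φ(x) dx = ∫_0^1 (6*x^5 - 4*x^4 - 5*x^3 + 3*x^2) dx. Term by term:
  ∫_0^1 6*x^5 dx = 1;  ∫_0^1 -4*x^4 dx = -4/5;  ∫_0^1 -5*x^3 dx = -5/4;
  ∫_0^1 3*x^2 dx = 1.
Sum: 1 − 4/5 − 5/4 + 1 = -1/20.
So RHS = -∫_0^1 v(x) φ(x) dx = 1/20.
LHS − RHS = 1/12 ≠ 0, so the identity fails.
(For a valid weak derivative the identity must hold for EVERY test function, in particular this one. The failure shows v is NOT the weak derivative of u.)
Correct weak derivative would be u'(x) = -6*x**2 - 2*x + 2.


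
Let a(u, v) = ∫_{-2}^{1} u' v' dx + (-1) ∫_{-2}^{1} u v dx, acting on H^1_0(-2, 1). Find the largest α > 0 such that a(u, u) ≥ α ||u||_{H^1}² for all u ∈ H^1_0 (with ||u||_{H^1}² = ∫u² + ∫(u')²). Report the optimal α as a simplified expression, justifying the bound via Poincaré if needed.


α = (-9 + π^2)/(9 + π^2)

Coercivity of a(·,·) on H^1_0(-2, 1) means a(u, u) ≥ α ||u||_{H^1}² for every u ∈ H^1_0.
The interval has length L = 3, and Poincaré/coercivity depend only on L. Here a(u, u) = ∫(u')² + (-1)·∫u².
Here c = -1 < 0 with |c| < (π/L)² = π^2/9, so coercivity still holds. The condition a(u,u) ≥ α||u||_{H^1}² reads (1−α)∫(u')² ≥ (α−c)∫u². Any admissible α is ≤ 1 (rapidly oscillating u have ∫u²/∫(u')² → 0), and α = 1 would force 0 ≥ (1−c)∫u², impossible since c < 1; so 1−α > 0. By the sharp Poincaré inequality on H^1_0 of an interval of length L, ∫(u')² ≥ (π/L)²∫u² with equality for the first sine mode sin(π(x−x₀)/L) (x₀ the left endpoint), so the inequality holds for all u iff (1−α)(π/L)² ≥ α − c, i.e. α ≤ ((π/L)² + c)/((π/L)² + 1) = (1 + c(L/π)²)/(1 + (L/π)²). (Direct route, valid since c ≤ 0: Poincaré gives c∫u² ≥ c(L/π)²∫(u')², so a(u,u) ≥ (1 + c(L/π)²)∫(u')², while ||u||_{H^1}² ≤ (1 + (L/π)²)∫(u')²; dividing yields the same α.) With (π/L)² = π^2/9 and c = -1, the largest admissible constant is α = ((π/L)² + c)/((π/L)² + 1).
Simplifying, α = (-9 + π^2)/(9 + π^2).


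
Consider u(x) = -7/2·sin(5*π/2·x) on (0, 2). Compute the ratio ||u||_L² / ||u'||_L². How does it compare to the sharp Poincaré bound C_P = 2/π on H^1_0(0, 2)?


||u||_L² / ||u'||_L² = 2/(5*π) < C_P = 2/π.

u(x) = -7/2·sin(5*π/2·x), so u'(x) = -35*π*cos(5*π*x/2)/4.
Writing u(x) = A·sin(kπx/L) with A = -7/2 and k = 5, use ∫_0^L sin²(kπx/L) dx = L/2 and ∫_0^L cos²(kπx/L) dx = L/2.
u² = 49/4·sin²(5*π/2·x) and (u')² = 1225*π^2/16·cos²(5*π/2·x), and each of sin², cos² integrates to L/2 = 1 over (0, 2).
∫_0^2 u² dx = 49/4, so ||u||_L² = 7/2.
∫_0^2 (u')² dx = 1225*π^2/16, so ||u'||_L² = 35*π/4.
Ratio ||u||_L² / ||u'||_L² = 2/(5*π).
Sharp Poincaré constant on H^1_0(0, 2) is C_P = L/π = 2/π, achieved by sin(π/2·x).
This is the k = 5 harmonic; the ratio L/(kπ) is strictly less than C_P = L/π, consistent with the sharp inequality ||u||_L² ≤ C_P ||u'||_L².


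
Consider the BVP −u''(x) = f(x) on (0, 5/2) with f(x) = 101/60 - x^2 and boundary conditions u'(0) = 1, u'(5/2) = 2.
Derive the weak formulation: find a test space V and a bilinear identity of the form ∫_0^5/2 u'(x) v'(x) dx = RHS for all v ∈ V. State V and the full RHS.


V = H^1(0, 5/2) (v unrestricted at boundary; u is determined up to an additive constant); weak form: ∫_0^5/2 u'v' dx = ∫_0^5/2 (101/60 - x^2) v dx + 2·v(5/2) − v(0) for all v ∈ V.

Multiply both sides by a test function v and integrate from 0 to 5/2:
  ∫_0^5/2 −u''(x) v(x) dx = ∫_0^5/2 f(x) v(x) dx.
Integrate the LHS by parts once:
  ∫_0^5/2 −u'' v dx = −[u'(x) v(x)]_0^5/2 + ∫_0^5/2 u'(x) v'(x) dx.
Thus ∫_0^5/2 u'(x) v'(x) dx = ∫_0^5/2 f(x) v(x) dx + [u'(x) v(x)]_0^5/2.
Choose V so that boundary terms are either known or forced to vanish.
u has inhomogeneous Neumann u'(0) = 1, u'(5/2) = 2. [u' v]_0^5/2 = (2)·v(5/2) − (1)·v(0) = 2·v(5/2) − v(0). Take V = H^1(0, 5/2); boundary term becomes part of RHS.
Weak formulation: find u (satisfying any essential BC) such that ∫_0^5/2 u'(x) v'(x) dx = ∫_0^5/2 f v dx + 2·v(5/2) − v(0) for all v ∈ V (Neumann data are natural BCs: they enter the RHS as boundary terms).
Substituting f(x) = 101/60 - x^2, the right-hand side is ∫_0^5/2 (101/60 - x^2) v dx + 2·v(5/2) − v(0).
Compatibility check (pure Neumann): taking v ≡ 1 ∈ V gives 0 = ∫_0^5/2 f dx + (2) − (1), i.e. ∫_0^5/2 f dx must equal u'(0) − u'(5/2) = -1. Indeed ∫_0^5/2 (101/60 - x^2) dx = -1, so the data are compatible. The solution is then unique only up to an additive constant (fix it e.g. by requiring ∫_0^5/2 u dx = 0).


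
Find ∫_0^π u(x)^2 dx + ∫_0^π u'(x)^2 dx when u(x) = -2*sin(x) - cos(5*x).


||u||_{H^1(0,π)}^2 = 17*π

u'(x) = 5*sin(5*x) - 2*cos(x).
Expand u² and (u')² and integrate term by term on (0, π), using: for integers n ≥ 1, ∫_0^π sin²(nx) dx = ∫_0^π cos²(nx) dx = π/2; for n ≠ n', ∫_0^π sin(nx)sin(n'x) dx = ∫_0^π cos(nx)cos(n'x) dx = 0; and by product-to-sum, ∫_0^π sin(nx)cos(n'x) dx = ½∫_0^π [sin((n+n')x) + sin((n−n')x)] dx, which is 0 when n+n' is even and 2n/(n²−n'²) when n+n' is odd (it need not vanish on (0, π)).
  u² squared terms: (-1)²·∫cos(5x)² dx = 1·π/2 = π/2;  (-2)²·∫sin(x)² dx = 4·π/2 = 2*π.
  u² cross terms: 2·(-1)·(-2)·∫cos(5x)·sin(x) dx = 4·(0) = 0.
  So ∫_0^π u² dx = π/2 + 2*π + 0 = 5*π/2.
  (u')² squared terms: (-2)²·∫cos(x)² dx = 4·π/2 = 2*π;  (5)²·∫sin(5x)² dx = 25·π/2 = 25*π/2.
  (u')² cross terms: 2·(-2)·(5)·∫cos(x)·sin(5x) dx = -20·(0) = 0.
  So ∫_0^π (u')² dx = 2*π + 25*π/2 + 0 = 29*π/2.
||u||_{H^1}^2 = (5*π/2) + (29*π/2) = 17*π.


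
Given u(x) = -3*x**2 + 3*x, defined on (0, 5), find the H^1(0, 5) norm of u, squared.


||u||_{H^1}^2 = 8565/2

The H^1 norm (squared) on an interval (0, L) is
  ||u||_{H^1}^2 = ∫_0^L u(x)^2 dx + ∫_0^L u'(x)^2 dx.
Compute u'(x) = 3 - 6*x.
Then u(x)^2 = 9*x**4 - 18*x**3 + 9*x**2 and u'(x)^2 = 36*x**2 - 36*x + 9.
Integrate each monomial from 0 to 5 using ∫_0^5 c·x^n dx = c·5^(n+1)/(n+1):
  ∫_0^5 u(x)^2 dx = ∫_0^5 (9*x^4 - 18*x^3 + 9*x^2) dx. Term by term:
    ∫_0^5 9*x^4 dx = 5625;  ∫_0^5 -18*x^3 dx = -5625/2;  ∫_0^5 9*x^2 dx = 375.
  Sum: 5625 − 5625/2 + 375 = 6375/2.
  ∫_0^5 u'(x)^2 dx = ∫_0^5 (36*x^2 - 36*x + 9) dx. Term by term:
    ∫_0^5 36*x^2 dx = 1500;  ∫_0^5 -36*x dx = -450;  ∫_0^5 9 dx = 45.
  Sum: 1500 − 450 + 45 = 1095.
Adding: ||u||_{H^1}^2 = 6375/2 + 1095 = 8565/2.


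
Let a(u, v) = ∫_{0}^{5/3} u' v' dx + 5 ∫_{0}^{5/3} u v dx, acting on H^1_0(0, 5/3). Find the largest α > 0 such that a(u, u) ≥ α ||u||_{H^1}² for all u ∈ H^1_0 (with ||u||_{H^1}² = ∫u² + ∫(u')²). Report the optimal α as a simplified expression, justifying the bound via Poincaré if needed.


α = 1

Coercivity of a(·,·) on H^1_0(0, 5/3) means a(u, u) ≥ α ||u||_{H^1}² for every u ∈ H^1_0.
The interval has length L = 5/3, and Poincaré/coercivity depend only on L. Here a(u, u) = ∫(u')² + (5)·∫u².
Here c = 5 ≥ 1, so a(u,u) = ∫(u')² + c∫u² ≥ ∫(u')² + ∫u² = ||u||_{H^1}², i.e. α = 1 works. No larger α is possible: a(u,u) ≥ α||u||_{H^1}² means (1−α)∫(u')² ≥ (α−c)∫u², and for the modes u_n = sin(nπ(x−x₀)/L) (x₀ the left endpoint) one has ∫u_n²/∫(u_n')² = (L/(nπ))² → 0, so a(u_n,u_n)/||u_n||_{H^1}² → 1. Hence the optimal constant is α = 1.
Therefore α = 1.


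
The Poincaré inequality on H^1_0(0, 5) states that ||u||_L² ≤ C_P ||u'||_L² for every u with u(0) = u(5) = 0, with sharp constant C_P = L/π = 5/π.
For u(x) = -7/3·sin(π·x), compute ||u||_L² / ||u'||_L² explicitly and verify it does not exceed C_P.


||u||_L² / ||u'||_L² = 1/π < C_P = 5/π.

u(x) = -7/3·sin(π·x), so u'(x) = -7*π*cos(π*x)/3.
Writing u(x) = A·sin(kπx/L) with A = -7/3 and k = 5, use ∫_0^L sin²(kπx/L) dx = L/2 and ∫_0^L cos²(kπx/L) dx = L/2.
u² = 49/9·sin²(π·x) and (u')² = 49*π^2/9·cos²(π·x), and each of sin², cos² integrates to L/2 = 5/2 over (0, 5).
∫_0^5 u² dx = 245/18, so ||u||_L² = 7*sqrt(10)/6.
∫_0^5 (u')² dx = 245*π^2/18, so ||u'||_L² = 7*sqrt(10)*π/6.
Ratio ||u||_L² / ||u'||_L² = 1/π.
Sharp Poincaré constant on H^1_0(0, 5) is C_P = L/π = 5/π, achieved by sin(π/5·x).
This is the k = 5 harmonic; the ratio L/(kπ) is strictly less than C_P = L/π, consistent with the sharp inequality ||u||_L² ≤ C_P ||u'||_L².


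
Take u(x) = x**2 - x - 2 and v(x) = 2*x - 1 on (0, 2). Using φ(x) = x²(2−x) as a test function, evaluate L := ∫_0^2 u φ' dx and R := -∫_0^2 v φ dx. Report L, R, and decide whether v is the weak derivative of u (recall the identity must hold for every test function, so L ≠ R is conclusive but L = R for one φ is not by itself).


LHS = -28/15, RHS = -28/15. Yes, v = u' weakly.

u(x) = x**2 - x - 2, classical derivative u'(x) = 2*x - 1.
φ(x) = x²(2−x), so φ'(x) = x*(4 - 3*x).
Note φ(0) = φ(2) = 0, so the boundary term u·φ vanishes.
LHS = ∫_0^2 u(x) φ'(x) dx = ∫_0^2 (-3*x^4 + 7*x^3 + 2*x^2 - 8*x) dx. Term by term:
  ∫_0^2 -3*x^4 dx = -96/5;  ∫_0^2 7*x^3 dx = 28;  ∫_0^2 2*x^2 dx = 16/3;
  ∫_0^2 -8*x dx = -16.
Sum: -96/5 + 28 + 16/3 − 16 = -28/15.
So LHS = -28/15.
∫_0^2 v(x) φ(x) dx = ∫_0^2 (-2*x^4 + 5*x^3 - 2*x^2) dx. Term by term:
  ∫_0^2 -2*x^4 dx = -64/5;  ∫_0^2 5*x^3 dx = 20;  ∫_0^2 -2*x^2 dx = -16/3.
Sum: -64/5 + 20 − 16/3 = 28/15.
So RHS = -∫_0^2 v(x) φ(x) dx = -28/15.
LHS = RHS, so the identity holds for this test φ.
Moreover u is smooth here and v(x) = u'(x) = 2*x - 1 pointwise, so the identity holds for every test function. Hence v is the weak derivative of u.


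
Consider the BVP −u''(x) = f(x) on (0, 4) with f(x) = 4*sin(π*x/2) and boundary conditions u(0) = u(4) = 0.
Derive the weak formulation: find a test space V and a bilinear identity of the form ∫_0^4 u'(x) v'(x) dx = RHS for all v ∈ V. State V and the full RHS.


V = H^1_0(0, 4) (so v(0) = v(4) = 0); weak form: ∫_0^4 u'v' dx = ∫_0^4 (4*sin(π*x/2)) v dx for all v ∈ V.

Multiply both sides by a test function v and integrate from 0 to 4:
  ∫_0^4 −u''(x) v(x) dx = ∫_0^4 f(x) v(x) dx.
Integrate the LHS by parts once:
  ∫_0^4 −u'' v dx = −[u'(x) v(x)]_0^4 + ∫_0^4 u'(x) v'(x) dx.
Thus ∫_0^4 u'(x) v'(x) dx = ∫_0^4 f(x) v(x) dx + [u'(x) v(x)]_0^4.
Choose V so that boundary terms are either known or forced to vanish.
u is Dirichlet: u(0) = u(4) = 0. Let V = H^1_0(0, 4); then v(0) = v(4) = 0, and [u' v]_0^4 = 0.
Weak formulation: find u (satisfying any essential BC) such that ∫_0^4 u'(x) v'(x) dx = ∫_0^4 f v dx for all v ∈ V.
Substituting f(x) = 4*sin(π*x/2), the right-hand side is ∫_0^4 (4*sin(π*x/2)) v dx.


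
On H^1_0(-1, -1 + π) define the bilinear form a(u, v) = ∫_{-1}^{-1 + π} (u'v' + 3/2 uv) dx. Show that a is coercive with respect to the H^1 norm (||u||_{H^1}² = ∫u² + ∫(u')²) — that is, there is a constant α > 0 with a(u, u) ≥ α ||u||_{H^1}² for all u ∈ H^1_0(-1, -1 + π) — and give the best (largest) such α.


α = 1

Coercivity of a(·,·) on H^1_0(-1, -1 + π) means a(u, u) ≥ α ||u||_{H^1}² for every u ∈ H^1_0.
The interval has length L = π, and Poincaré/coercivity depend only on L. Here a(u, u) = ∫(u')² + (3/2)·∫u².
Here c = 3/2 ≥ 1, so a(u,u) = ∫(u')² + c∫u² ≥ ∫(u')² + ∫u² = ||u||_{H^1}², i.e. α = 1 works. No larger α is possible: a(u,u) ≥ α||u||_{H^1}² means (1−α)∫(u')² ≥ (α−c)∫u², and for the modes u_n = sin(nπ(x−x₀)/L) (x₀ the left endpoint) one has ∫u_n²/∫(u_n')² = (L/(nπ))² → 0, so a(u_n,u_n)/||u_n||_{H^1}² → 1. Hence the optimal constant is α = 1.
Therefore α = 1.


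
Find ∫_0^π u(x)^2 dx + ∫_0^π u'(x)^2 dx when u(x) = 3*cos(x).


||u||_{H^1(0,π)}^2 = 9*π

u'(x) = -3*sin(x).
Expand u² and (u')² and integrate term by term on (0, π), using: for integers n ≥ 1, ∫_0^π sin²(nx) dx = ∫_0^π cos²(nx) dx = π/2; for n ≠ n', ∫_0^π sin(nx)sin(n'x) dx = ∫_0^π cos(nx)cos(n'x) dx = 0; and by product-to-sum, ∫_0^π sin(nx)cos(n'x) dx = ½∫_0^π [sin((n+n')x) + sin((n−n')x)] dx, which is 0 when n+n' is even and 2n/(n²−n'²) when n+n' is odd (it need not vanish on (0, π)).
  u² squared terms: (3)²·∫cos(x)² dx = 9·π/2 = 9*π/2.
  So ∫_0^π u² dx = 9*π/2.
  (u')² squared terms: (-3)²·∫sin(x)² dx = 9·π/2 = 9*π/2.
  So ∫_0^π (u')² dx = 9*π/2.
||u||_{H^1}^2 = (9*π/2) + (9*π/2) = 9*π.


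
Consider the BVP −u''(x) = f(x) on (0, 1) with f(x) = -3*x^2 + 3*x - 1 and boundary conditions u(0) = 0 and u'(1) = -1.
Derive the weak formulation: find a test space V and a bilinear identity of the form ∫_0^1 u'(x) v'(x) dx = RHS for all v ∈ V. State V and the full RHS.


V = {v ∈ H^1(0, 1) : v(0) = 0} (test functions vanish at x = 0 where u is specified); weak form: ∫_0^1 u'v' dx = ∫_0^1 (-3*x^2 + 3*x - 1) v dx − v(1) for all v ∈ V.

Multiply both sides by a test function v and integrate from 0 to 1:
  ∫_0^1 −u''(x) v(x) dx = ∫_0^1 f(x) v(x) dx.
Integrate the LHS by parts once:
  ∫_0^1 −u'' v dx = −[u'(x) v(x)]_0^1 + ∫_0^1 u'(x) v'(x) dx.
Thus ∫_0^1 u'(x) v'(x) dx = ∫_0^1 f(x) v(x) dx + [u'(x) v(x)]_0^1.
Choose V so that boundary terms are either known or forced to vanish.
Mixed BC: u(0) = 0 (Dirichlet) and u'(1) = -1 (Neumann). Define V = {v ∈ H^1(0, 1) : v(0) = 0}. Then [u' v]_0^1 = u'(1)·v(1) − u'(0)·0 = − v(1).
Weak formulation: find u (satisfying any essential BC) such that ∫_0^1 u'(x) v'(x) dx = ∫_0^1 f v dx − v(1) for all v ∈ V (Dirichlet at 0 absorbed into V; Neumann datum at x = 1 contributes the boundary term).
Substituting f(x) = -3*x^2 + 3*x - 1, the right-hand side is ∫_0^1 (-3*x^2 + 3*x - 1) v dx − v(1).


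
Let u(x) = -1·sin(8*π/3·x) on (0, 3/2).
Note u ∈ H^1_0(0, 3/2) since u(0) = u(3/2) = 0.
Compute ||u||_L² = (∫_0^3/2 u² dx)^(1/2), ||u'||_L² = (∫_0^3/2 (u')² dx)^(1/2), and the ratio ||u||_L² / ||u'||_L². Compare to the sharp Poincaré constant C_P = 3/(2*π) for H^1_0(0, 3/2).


||u||_L² / ||u'||_L² = 3/(8*π) < C_P = 3/(2*π).

u(x) = -1·sin(8*π/3·x), so u'(x) = -8*π*cos(8*π*x/3)/3.
Writing u(x) = A·sin(kπx/L) with A = -1 and k = 4, use ∫_0^L sin²(kπx/L) dx = L/2 and ∫_0^L cos²(kπx/L) dx = L/2.
u² = 1·sin²(8*π/3·x) and (u')² = 64*π^2/9·cos²(8*π/3·x), and each of sin², cos² integrates to L/2 = 3/4 over (0, 3/2).
∫_0^3/2 u² dx = 3/4, so ||u||_L² = sqrt(3)/2.
∫_0^3/2 (u')² dx = 16*π^2/3, so ||u'||_L² = 4*sqrt(3)*π/3.
Ratio ||u||_L² / ||u'||_L² = 3/(8*π).
Sharp Poincaré constant on H^1_0(0, 3/2) is C_P = L/π = 3/(2*π), achieved by sin(2*π/3·x).
This is the k = 4 harmonic; the ratio L/(kπ) is strictly less than C_P = L/π, consistent with the sharp inequality ||u||_L² ≤ C_P ||u'||_L².


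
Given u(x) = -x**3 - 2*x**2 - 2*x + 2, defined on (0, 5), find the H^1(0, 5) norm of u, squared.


||u||_{H^1}^2 = 792065/21

The H^1 norm (squared) on an interval (0, L) is
  ||u||_{H^1}^2 = ∫_0^L u(x)^2 dx + ∫_0^L u'(x)^2 dx.
Compute u'(x) = -3*x**2 - 4*x - 2.
Then u(x)^2 = x**6 + 4*x**5 + 8*x**4 + 4*x**3 - 4*x**2 - 8*x + 4 and u'(x)^2 = 9*x**4 + 24*x**3 + 28*x**2 + 16*x + 4.
Integrate each monomial from 0 to 5 using ∫_0^5 c·x^n dx = c·5^(n+1)/(n+1):
  ∫_0^5 u(x)^2 dx = ∫_0^5 (x^6 + 4*x^5 + 8*x^4 + 4*x^3 - 4*x^2 - 8*x + 4) dx. Term by term:
    ∫_0^5 x^6 dx = 78125/7;  ∫_0^5 4*x^5 dx = 31250/3;  ∫_0^5 8*x^4 dx = 5000;
    ∫_0^5 4*x^3 dx = 625;  ∫_0^5 -4*x^2 dx = -500/3;  ∫_0^5 -8*x dx = -100;
    ∫_0^5 4 dx = 20.
  Sum: 78125/7 + 31250/3 + 5000 + 625 − 500/3 − 100 + 20 = 188690/7.
  ∫_0^5 u'(x)^2 dx = ∫_0^5 (9*x^4 + 24*x^3 + 28*x^2 + 16*x + 4) dx. Term by term:
    ∫_0^5 9*x^4 dx = 5625;  ∫_0^5 24*x^3 dx = 3750;  ∫_0^5 28*x^2 dx = 3500/3;
    ∫_0^5 16*x dx = 200;  ∫_0^5 4 dx = 20.
  Sum: 5625 + 3750 + 3500/3 + 200 + 20 = 32285/3.
Adding: ||u||_{H^1}^2 = 188690/7 + 32285/3 = 792065/21.


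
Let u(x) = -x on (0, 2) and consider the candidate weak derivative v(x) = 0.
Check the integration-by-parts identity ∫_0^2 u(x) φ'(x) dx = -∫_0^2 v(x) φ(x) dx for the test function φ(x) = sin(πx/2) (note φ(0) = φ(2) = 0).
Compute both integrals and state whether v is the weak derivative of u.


LHS = 4/π, RHS = 0. No, v is not the weak derivative of u.

u(x) = -x, classical derivative u'(x) = -1.
φ(x) = sin(πx/2), so φ'(x) = π*cos(π*x/2)/2.
Note φ(0) = φ(2) = 0, so the boundary term u·φ vanishes.
LHS = ∫_0^2 u(x) φ'(x) dx = ∫_0^2 (-π*x*cos(π*x/2)/2) dx. Term by term:
  ∫_0^2 -π*x*cos(π*x/2)/2 dx = 4/π.
So LHS = 4/π.
∫_0^2 v(x) φ(x) dx = ∫_0^2 (0) dx. Term by term:
  ∫_0^2 0 dx = 0.
So RHS = -∫_0^2 v(x) φ(x) dx = 0.
LHS − RHS = 4/π ≠ 0, so the identity fails.
(For a valid weak derivative the identity must hold for EVERY test function, in particular this one. The failure shows v is NOT the weak derivative of u.)
Correct weak derivative would be u'(x) = -1.
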